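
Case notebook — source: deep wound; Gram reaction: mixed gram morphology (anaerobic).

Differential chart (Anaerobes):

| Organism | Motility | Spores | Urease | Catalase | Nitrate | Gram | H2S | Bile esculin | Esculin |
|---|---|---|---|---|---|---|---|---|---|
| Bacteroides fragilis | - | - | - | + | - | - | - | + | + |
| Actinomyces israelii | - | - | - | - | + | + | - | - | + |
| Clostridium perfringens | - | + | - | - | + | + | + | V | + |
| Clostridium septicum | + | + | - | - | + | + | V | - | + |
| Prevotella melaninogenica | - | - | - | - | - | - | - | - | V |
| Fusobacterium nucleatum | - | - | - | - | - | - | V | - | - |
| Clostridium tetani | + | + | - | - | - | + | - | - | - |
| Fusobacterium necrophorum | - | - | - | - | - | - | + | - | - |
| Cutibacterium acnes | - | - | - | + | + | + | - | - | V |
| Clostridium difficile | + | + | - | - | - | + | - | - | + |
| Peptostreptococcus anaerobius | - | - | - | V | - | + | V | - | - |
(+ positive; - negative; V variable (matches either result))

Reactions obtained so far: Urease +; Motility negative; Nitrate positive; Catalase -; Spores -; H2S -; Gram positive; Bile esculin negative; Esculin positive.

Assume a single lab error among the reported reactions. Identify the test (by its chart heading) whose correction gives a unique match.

Urease

As reported, no row in the chart matches all 9 reactions.
Reversing Gram → still no organism matches.
Reversing Catalase → still no organism matches.
Reversing Urease (to -) → unique match: Actinomyces israelii.
Reversing Bile esculin → still no organism matches.
Reversing Nitrate → still no organism matches.
Reversing Esculin → still no organism matches.
Reversing Spores → still no organism matches.
Reversing Motility → still no organism matches.
Reversing H2S → still no organism matches.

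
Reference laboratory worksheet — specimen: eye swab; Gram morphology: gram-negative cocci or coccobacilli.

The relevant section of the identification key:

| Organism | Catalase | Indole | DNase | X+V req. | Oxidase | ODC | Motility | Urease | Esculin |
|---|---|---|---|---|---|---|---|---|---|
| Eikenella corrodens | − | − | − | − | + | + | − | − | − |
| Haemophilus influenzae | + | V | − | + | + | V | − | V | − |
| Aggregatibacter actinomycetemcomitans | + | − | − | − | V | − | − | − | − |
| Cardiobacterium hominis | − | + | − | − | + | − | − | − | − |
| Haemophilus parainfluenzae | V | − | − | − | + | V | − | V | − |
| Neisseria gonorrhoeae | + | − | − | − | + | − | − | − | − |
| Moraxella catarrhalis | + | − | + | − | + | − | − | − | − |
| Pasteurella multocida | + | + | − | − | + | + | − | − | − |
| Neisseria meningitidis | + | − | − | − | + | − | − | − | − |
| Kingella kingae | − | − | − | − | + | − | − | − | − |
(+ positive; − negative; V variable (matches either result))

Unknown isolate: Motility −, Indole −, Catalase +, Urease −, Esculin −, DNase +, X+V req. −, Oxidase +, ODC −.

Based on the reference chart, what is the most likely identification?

Oxidase +: all 10 remaining candidates are consistent.
X+V req. −: excludes Haemophilus influenzae — 9 left.
Motility −: all 9 remaining candidates are consistent.
ODC −: excludes Eikenella corrodens, Pasteurella multocida — 7 left.
Indole −: excludes Cardiobacterium hominis — 6 left.
Catalase +: excludes Kingella kingae — 5 left.
DNase +: excludes Aggregatibacter actinomycetemcomitans, Haemophilus parainfluenzae, Neisseria gonorrhoeae, Neisseria meningitidis — 1 left.
Urease −: the one remaining candidate is consistent.
Esculin −: the one remaining candidate is consistent.

Moraxella catarrhalis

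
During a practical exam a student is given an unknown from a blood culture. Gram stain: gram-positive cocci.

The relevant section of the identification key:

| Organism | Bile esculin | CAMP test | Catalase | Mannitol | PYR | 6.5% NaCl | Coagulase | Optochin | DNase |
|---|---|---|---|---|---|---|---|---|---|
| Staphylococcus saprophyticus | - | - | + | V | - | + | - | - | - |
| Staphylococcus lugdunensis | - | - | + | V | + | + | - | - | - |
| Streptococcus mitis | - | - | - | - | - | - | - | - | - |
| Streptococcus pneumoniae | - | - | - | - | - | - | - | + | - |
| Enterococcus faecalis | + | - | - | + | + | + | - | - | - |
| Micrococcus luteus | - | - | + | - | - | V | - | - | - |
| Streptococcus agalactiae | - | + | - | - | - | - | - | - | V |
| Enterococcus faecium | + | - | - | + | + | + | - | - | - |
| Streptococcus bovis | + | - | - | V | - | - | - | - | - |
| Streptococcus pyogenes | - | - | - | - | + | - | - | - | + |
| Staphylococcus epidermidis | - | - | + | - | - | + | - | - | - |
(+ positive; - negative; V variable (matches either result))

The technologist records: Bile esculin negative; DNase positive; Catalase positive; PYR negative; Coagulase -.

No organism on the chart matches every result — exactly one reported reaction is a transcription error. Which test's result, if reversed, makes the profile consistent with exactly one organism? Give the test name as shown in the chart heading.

Catalase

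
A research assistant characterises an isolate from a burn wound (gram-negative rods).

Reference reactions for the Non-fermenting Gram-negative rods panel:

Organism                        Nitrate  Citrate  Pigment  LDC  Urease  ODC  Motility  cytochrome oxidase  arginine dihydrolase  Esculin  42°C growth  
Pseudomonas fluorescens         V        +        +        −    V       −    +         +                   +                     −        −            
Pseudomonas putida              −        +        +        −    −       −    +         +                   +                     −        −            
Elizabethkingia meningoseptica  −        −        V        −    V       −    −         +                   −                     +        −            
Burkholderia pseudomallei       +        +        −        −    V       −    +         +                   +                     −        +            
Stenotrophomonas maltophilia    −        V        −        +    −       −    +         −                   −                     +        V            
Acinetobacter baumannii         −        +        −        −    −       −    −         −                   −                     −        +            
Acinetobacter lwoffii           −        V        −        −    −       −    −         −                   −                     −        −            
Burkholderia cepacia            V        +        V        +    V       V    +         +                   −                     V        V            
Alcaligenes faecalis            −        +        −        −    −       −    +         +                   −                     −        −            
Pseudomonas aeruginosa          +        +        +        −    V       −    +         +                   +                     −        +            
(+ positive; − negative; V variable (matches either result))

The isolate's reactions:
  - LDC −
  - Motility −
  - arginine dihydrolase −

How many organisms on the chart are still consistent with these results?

LDC −: excludes Stenotrophomonas maltophilia, Burkholderia cepacia — 8 left.
arginine dihydrolase −: excludes Pseudomonas fluorescens, Pseudomonas putida, Burkholderia pseudomallei, Pseudomonas aeruginosa — 4 left.
Motility −: excludes Alcaligenes faecalis — 3 left.
Still consistent: Acinetobacter baumannii, Acinetobacter lwoffii, Elizabethkingia meningoseptica.

3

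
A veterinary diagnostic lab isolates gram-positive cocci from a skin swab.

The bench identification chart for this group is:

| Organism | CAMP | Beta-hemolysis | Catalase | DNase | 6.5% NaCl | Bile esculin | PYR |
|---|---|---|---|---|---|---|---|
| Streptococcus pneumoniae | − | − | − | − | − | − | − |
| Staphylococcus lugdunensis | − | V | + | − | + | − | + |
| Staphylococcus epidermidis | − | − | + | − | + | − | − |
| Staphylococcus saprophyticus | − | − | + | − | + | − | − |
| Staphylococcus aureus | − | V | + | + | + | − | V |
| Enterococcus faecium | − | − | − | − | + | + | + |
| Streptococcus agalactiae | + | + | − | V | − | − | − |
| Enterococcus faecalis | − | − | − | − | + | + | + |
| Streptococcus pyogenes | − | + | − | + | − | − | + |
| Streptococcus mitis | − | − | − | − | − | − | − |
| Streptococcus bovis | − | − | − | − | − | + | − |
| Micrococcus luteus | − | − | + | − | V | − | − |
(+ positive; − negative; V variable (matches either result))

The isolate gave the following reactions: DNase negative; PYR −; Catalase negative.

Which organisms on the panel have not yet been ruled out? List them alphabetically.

Streptococcus agalactiae, Streptococcus bovis, Streptococcus mitis, Streptococcus pneumoniae

Catalase −: excludes 5 organisms — 7 left.
DNase −: excludes Streptococcus pyogenes — 6 left.
PYR −: excludes Enterococcus faecium, Enterococcus faecalis — 4 left.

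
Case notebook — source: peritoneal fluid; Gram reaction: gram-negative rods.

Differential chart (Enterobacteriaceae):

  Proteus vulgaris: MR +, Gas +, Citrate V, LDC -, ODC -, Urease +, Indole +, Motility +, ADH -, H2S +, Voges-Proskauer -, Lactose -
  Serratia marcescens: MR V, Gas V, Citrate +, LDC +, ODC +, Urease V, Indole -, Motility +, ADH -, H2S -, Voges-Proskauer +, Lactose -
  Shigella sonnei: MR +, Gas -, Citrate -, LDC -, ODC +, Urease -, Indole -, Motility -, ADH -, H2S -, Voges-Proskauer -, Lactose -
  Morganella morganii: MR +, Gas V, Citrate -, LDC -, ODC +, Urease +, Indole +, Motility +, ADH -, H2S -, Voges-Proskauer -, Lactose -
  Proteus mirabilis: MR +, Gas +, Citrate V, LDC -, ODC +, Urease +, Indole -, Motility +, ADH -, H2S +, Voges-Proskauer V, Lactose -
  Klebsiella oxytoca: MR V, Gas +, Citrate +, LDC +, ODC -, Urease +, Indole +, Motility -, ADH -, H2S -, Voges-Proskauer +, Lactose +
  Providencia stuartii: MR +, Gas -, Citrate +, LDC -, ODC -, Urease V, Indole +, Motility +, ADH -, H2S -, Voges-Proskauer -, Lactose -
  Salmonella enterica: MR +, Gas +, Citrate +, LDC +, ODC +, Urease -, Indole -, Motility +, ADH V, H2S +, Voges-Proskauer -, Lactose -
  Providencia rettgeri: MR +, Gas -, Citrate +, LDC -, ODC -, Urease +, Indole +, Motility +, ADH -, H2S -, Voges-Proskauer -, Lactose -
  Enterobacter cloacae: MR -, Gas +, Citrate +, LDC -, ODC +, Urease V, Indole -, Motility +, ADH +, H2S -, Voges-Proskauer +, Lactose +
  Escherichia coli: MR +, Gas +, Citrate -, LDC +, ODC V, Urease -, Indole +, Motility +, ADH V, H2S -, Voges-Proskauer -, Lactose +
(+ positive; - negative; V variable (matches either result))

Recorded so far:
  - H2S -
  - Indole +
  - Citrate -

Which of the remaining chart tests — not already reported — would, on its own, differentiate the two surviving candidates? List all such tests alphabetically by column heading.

Lactose, LDC, Urease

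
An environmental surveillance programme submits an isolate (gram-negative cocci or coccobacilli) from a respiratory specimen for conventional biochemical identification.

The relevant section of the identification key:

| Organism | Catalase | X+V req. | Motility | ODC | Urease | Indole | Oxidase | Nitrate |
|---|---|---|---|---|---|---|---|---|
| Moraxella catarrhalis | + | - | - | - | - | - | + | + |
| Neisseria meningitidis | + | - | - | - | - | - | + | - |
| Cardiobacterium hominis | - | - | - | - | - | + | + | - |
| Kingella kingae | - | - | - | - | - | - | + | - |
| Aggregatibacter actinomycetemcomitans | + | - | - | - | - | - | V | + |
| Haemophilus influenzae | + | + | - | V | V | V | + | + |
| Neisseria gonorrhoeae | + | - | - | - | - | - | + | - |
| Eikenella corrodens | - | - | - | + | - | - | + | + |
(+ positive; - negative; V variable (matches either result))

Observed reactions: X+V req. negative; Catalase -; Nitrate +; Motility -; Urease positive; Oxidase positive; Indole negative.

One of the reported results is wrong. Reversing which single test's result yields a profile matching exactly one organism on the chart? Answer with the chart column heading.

As reported, no row in the chart matches all 7 reactions.
Reversing Urease (to -) → unique match: Eikenella corrodens.
Reversing X+V req. → still no organism matches.
Reversing Indole → still no organism matches.
Reversing Oxidase → still no organism matches.
Reversing Nitrate → still no organism matches.
Reversing Catalase → still no organism matches.
Reversing Motility → still no organism matches.

Urease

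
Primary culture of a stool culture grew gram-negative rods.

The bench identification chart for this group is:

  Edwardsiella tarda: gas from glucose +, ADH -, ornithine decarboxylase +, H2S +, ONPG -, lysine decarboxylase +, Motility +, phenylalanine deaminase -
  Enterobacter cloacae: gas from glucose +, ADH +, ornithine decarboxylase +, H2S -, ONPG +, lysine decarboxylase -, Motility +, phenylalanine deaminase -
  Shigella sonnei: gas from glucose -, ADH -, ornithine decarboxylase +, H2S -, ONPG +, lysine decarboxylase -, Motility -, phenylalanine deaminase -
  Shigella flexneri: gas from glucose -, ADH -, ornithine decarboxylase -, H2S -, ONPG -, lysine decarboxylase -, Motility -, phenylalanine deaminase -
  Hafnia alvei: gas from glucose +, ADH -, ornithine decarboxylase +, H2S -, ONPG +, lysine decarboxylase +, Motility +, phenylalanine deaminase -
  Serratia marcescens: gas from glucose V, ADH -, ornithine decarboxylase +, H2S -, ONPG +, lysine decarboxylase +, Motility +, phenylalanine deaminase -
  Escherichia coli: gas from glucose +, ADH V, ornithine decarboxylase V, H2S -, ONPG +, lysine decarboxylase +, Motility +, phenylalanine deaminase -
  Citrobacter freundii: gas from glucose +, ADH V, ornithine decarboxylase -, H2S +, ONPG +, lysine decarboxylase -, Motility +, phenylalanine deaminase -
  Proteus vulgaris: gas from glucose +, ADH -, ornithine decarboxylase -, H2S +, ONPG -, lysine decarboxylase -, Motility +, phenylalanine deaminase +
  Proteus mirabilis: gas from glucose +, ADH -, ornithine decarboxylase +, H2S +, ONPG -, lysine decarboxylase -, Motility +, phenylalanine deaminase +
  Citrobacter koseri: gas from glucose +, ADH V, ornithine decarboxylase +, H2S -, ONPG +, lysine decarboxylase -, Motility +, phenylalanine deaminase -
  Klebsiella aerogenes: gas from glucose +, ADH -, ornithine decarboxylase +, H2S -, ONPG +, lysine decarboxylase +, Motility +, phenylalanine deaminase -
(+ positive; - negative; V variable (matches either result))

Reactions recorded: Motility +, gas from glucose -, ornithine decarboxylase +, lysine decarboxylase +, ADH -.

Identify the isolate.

gas from glucose -: excludes 9 organisms — 3 left.
ornithine decarboxylase +: excludes Shigella flexneri — 2 left.
Motility +: excludes Shigella sonnei — 1 left.
lysine decarboxylase +: the one remaining candidate is consistent.
ADH -: the one remaining candidate is consistent.

Serratia marcescens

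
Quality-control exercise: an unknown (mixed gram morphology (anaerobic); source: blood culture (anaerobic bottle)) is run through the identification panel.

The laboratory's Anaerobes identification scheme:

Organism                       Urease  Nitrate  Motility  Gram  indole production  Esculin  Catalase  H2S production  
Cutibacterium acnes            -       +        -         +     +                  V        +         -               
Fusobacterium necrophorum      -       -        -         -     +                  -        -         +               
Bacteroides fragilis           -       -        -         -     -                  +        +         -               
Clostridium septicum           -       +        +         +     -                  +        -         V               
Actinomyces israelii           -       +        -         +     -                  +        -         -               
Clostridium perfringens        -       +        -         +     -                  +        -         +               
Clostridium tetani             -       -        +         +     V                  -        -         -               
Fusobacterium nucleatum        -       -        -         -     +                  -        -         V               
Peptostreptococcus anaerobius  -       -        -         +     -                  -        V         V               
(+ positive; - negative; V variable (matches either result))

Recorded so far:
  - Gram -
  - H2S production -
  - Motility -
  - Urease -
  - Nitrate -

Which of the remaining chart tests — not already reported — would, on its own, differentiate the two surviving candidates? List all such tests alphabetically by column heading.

Catalase, Esculin, indole production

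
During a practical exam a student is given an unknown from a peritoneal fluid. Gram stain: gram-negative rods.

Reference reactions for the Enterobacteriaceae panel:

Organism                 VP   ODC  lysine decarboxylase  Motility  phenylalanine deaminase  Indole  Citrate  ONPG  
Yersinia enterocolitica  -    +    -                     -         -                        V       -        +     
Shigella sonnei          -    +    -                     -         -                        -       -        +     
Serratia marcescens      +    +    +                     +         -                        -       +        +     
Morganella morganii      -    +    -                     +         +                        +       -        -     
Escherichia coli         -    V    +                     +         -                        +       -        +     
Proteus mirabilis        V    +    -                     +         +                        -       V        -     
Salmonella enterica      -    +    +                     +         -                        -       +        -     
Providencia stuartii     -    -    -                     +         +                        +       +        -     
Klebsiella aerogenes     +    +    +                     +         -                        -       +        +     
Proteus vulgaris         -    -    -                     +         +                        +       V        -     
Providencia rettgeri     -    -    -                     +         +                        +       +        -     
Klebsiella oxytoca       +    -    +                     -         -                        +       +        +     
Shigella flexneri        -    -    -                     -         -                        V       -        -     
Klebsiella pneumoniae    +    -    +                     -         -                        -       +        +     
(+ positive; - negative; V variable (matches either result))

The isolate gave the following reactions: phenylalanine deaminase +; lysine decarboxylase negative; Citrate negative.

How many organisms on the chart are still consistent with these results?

lysine decarboxylase -: excludes 6 organisms — 8 left.
phenylalanine deaminase +: excludes Yersinia enterocolitica, Shigella sonnei, Shigella flexneri — 5 left.
Citrate -: excludes Providencia stuartii, Providencia rettgeri — 3 left.
Still consistent: Morganella morganii, Proteus mirabilis, Proteus vulgaris.

3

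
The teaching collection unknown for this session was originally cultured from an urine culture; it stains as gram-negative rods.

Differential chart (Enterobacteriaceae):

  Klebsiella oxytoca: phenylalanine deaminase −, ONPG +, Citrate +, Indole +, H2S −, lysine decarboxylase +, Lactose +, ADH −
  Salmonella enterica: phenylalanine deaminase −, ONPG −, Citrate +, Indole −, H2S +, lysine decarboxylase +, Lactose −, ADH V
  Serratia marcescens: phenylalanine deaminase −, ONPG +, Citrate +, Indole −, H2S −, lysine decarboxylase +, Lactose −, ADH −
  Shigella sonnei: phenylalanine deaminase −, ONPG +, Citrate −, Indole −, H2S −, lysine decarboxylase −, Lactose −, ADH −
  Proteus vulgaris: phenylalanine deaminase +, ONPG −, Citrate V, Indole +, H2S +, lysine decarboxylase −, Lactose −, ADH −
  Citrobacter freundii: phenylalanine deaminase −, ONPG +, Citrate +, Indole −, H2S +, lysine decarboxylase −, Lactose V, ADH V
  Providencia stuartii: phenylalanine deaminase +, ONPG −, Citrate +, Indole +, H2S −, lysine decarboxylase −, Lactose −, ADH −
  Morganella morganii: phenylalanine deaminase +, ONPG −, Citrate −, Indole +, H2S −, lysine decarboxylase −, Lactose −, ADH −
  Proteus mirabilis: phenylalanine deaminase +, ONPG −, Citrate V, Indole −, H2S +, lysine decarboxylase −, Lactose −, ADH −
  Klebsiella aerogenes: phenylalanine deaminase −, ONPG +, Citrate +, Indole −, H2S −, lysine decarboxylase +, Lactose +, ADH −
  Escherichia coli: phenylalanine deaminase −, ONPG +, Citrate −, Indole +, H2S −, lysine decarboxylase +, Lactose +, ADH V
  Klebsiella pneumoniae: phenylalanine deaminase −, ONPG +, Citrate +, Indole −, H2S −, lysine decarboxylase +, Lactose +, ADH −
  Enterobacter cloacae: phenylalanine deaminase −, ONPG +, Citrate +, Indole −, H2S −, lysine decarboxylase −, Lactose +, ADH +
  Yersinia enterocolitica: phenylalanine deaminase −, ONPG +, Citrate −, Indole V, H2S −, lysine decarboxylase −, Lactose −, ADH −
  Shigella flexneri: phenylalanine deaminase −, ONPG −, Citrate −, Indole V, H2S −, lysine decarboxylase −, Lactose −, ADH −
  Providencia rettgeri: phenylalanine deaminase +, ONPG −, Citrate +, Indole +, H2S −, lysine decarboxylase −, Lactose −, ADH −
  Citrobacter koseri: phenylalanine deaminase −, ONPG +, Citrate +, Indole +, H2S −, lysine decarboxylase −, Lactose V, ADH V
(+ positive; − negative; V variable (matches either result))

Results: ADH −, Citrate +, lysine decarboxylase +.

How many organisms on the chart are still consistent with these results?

Citrate +: excludes 5 organisms — 12 left.
lysine decarboxylase +: excludes 7 organisms — 5 left.
ADH −: all 5 remaining candidates are consistent.
Still consistent: Klebsiella aerogenes, Klebsiella oxytoca, Klebsiella pneumoniae, Salmonella enterica, Serratia marcescens.

5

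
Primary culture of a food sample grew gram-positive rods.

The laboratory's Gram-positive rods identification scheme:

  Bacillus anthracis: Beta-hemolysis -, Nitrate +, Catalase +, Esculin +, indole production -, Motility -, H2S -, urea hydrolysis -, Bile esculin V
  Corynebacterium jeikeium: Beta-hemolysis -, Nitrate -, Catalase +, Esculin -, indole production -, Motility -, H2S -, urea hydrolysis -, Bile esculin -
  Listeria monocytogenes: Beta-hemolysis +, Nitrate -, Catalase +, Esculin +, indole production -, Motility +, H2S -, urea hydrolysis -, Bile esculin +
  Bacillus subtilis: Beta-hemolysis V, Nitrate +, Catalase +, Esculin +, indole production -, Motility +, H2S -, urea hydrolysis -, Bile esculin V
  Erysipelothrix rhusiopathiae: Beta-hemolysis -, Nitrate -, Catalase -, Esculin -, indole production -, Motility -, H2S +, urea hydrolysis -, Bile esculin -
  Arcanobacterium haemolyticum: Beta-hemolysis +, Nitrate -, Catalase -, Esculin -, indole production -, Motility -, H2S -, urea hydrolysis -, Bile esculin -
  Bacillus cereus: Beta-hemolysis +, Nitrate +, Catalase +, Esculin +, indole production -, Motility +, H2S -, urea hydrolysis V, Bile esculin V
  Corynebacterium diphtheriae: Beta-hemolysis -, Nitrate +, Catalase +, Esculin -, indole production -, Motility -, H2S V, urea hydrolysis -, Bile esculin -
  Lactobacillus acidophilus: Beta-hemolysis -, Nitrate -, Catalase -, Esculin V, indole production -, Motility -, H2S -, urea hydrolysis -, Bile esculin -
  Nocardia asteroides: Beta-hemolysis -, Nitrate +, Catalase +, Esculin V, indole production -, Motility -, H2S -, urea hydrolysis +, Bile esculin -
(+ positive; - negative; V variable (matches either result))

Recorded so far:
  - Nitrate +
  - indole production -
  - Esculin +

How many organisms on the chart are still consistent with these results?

4

Nitrate +: excludes 5 organisms — 5 left.
Esculin +: excludes Corynebacterium diphtheriae — 4 left.
indole production -: all 4 remaining candidates are consistent.
Still consistent: Bacillus anthracis, Bacillus cereus, Bacillus subtilis, Nocardia asteroides.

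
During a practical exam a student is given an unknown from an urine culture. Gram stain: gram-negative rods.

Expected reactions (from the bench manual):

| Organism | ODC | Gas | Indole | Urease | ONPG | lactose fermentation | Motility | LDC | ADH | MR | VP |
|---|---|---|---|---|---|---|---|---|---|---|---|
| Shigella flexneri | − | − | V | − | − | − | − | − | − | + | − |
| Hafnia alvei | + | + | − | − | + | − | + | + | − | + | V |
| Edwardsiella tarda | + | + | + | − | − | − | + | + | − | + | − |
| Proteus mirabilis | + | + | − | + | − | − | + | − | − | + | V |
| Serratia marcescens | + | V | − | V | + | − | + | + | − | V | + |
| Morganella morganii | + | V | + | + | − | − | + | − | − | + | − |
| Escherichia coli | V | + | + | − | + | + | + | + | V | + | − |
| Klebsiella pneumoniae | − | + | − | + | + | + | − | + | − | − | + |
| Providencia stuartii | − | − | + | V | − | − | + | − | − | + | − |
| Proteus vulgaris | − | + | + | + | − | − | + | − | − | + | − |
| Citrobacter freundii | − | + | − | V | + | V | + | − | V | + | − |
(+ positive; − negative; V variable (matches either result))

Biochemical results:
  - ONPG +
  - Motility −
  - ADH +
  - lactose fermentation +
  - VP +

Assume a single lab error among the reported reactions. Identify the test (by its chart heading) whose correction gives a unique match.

As reported, no row in the chart matches all 5 reactions.
Reversing Motility → still no organism matches.
Reversing ONPG → still no organism matches.
Reversing VP → still no organism matches.
Reversing lactose fermentation → still no organism matches.
Reversing ADH (to −) → unique match: Klebsiella pneumoniae.

ADH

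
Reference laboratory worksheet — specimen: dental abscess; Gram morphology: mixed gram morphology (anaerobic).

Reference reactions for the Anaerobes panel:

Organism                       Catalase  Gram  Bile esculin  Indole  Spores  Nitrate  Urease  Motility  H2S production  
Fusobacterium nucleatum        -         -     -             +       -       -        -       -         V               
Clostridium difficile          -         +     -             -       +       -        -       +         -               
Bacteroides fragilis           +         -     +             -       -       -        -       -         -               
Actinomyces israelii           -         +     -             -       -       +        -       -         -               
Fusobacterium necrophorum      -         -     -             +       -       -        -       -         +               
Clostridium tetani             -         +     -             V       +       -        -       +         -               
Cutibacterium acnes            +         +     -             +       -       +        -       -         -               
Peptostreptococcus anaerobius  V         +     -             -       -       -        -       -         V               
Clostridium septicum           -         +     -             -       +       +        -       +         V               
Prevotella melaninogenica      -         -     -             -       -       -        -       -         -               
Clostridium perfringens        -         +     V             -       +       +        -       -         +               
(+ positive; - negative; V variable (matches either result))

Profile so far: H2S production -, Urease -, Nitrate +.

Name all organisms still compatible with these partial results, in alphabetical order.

Actinomyces israelii, Clostridium septicum, Cutibacterium acnes

Nitrate +: excludes 7 organisms — 4 left.
Urease -: all 4 remaining candidates are consistent.
H2S production -: excludes Clostridium perfringens — 3 left.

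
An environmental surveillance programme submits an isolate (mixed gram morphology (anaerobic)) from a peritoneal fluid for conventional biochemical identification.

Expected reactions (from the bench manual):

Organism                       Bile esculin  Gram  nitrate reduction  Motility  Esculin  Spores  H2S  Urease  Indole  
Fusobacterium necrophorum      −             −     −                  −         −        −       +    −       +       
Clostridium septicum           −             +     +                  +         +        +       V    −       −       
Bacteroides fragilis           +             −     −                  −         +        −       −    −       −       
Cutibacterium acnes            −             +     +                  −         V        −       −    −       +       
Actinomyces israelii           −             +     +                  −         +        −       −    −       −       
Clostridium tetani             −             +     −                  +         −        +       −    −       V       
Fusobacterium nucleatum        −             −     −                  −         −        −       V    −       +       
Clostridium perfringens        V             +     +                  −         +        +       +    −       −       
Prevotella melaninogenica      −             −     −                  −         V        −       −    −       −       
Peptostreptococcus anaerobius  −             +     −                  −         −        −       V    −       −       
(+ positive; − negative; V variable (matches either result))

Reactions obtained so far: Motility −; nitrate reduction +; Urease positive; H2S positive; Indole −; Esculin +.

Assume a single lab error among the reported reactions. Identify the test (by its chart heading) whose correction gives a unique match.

Urease

As reported, no row in the chart matches all 6 reactions.
Reversing Esculin → still no organism matches.
Reversing nitrate reduction → still no organism matches.
Reversing H2S → still no organism matches.
Reversing Indole → still no organism matches.
Reversing Motility → still no organism matches.
Reversing Urease (to −) → unique match: Clostridium perfringens.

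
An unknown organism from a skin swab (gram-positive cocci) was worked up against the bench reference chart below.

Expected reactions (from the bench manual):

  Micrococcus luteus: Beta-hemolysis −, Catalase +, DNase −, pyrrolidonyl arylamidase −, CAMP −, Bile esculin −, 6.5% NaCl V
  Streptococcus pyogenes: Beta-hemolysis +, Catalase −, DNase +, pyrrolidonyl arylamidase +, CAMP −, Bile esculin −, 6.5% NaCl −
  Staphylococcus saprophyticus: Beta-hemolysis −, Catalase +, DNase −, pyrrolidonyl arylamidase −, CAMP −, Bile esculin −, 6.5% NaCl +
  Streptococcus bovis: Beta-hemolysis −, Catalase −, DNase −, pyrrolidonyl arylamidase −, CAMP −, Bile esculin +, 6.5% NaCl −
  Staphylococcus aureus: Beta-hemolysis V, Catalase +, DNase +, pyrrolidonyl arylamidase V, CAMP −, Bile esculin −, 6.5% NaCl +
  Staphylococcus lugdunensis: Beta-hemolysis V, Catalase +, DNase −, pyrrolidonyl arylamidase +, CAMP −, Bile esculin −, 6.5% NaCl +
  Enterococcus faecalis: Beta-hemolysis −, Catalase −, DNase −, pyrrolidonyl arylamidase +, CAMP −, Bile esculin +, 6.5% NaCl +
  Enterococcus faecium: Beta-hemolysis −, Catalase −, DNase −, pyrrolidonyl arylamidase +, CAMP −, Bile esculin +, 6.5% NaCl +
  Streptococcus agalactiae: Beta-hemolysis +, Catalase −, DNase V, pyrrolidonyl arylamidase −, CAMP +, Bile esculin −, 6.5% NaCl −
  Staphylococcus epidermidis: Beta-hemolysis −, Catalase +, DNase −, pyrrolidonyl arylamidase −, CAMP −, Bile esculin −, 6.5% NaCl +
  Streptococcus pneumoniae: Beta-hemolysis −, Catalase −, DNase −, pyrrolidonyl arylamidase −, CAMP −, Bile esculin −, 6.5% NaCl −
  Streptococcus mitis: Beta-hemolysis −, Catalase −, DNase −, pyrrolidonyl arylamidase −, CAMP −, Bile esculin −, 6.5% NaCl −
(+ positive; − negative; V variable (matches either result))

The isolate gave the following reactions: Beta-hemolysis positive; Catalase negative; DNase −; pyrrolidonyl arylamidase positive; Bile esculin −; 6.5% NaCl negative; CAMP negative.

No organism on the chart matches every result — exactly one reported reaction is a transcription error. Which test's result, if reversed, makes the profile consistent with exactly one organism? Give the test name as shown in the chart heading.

As reported, no row in the chart matches all 7 reactions.
Reversing 6.5% NaCl → still no organism matches.
Reversing Bile esculin → still no organism matches.
Reversing DNase (to +) → unique match: Streptococcus pyogenes.
Reversing Catalase → still no organism matches.
Reversing Beta-hemolysis → still no organism matches.
Reversing CAMP → still no organism matches.
Reversing pyrrolidonyl arylamidase → still no organism matches.

DNase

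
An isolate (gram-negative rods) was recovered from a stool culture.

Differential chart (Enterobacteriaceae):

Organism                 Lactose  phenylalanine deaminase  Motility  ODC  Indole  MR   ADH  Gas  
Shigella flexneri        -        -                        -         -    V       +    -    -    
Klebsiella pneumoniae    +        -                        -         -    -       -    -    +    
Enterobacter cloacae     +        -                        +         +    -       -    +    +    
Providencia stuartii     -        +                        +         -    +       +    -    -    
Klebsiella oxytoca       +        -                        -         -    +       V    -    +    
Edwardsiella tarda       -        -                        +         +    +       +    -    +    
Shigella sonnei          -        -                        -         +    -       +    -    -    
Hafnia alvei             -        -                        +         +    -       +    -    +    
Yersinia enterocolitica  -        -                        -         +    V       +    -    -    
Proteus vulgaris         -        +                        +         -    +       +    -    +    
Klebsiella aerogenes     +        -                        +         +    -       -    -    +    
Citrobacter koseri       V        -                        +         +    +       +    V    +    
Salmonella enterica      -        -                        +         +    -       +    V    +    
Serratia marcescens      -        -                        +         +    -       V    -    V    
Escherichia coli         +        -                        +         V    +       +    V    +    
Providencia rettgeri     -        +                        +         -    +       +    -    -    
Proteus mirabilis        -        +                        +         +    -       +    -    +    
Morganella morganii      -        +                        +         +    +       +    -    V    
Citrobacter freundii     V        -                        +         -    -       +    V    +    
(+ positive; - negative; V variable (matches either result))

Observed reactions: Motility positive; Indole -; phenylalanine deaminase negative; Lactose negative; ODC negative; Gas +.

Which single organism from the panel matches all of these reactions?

Citrobacter freundii

Lactose -: excludes 5 organisms — 14 left.
Motility +: excludes Shigella flexneri, Shigella sonnei, Yersinia enterocolitica — 11 left.
phenylalanine deaminase -: excludes 5 organisms — 6 left.
ODC -: excludes 5 organisms — 1 left.
Gas +: the one remaining candidate is consistent.
Indole -: the one remaining candidate is consistent.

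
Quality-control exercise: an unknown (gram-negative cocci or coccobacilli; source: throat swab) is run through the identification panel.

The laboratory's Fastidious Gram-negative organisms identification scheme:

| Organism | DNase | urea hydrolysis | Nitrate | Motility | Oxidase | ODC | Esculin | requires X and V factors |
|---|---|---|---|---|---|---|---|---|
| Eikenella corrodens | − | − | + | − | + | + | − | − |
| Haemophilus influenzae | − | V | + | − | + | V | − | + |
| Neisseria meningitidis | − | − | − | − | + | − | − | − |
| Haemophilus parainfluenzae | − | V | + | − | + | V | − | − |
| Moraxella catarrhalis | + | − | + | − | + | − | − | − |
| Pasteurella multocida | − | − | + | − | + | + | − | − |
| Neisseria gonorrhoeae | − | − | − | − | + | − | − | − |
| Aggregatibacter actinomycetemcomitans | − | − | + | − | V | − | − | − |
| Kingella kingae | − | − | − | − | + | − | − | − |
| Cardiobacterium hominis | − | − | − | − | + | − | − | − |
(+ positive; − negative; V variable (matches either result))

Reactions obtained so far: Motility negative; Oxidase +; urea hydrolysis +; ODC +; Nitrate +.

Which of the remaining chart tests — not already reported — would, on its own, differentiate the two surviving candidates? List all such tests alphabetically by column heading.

Motility −: all 10 remaining candidates are consistent.
ODC +: excludes 6 organisms — 4 left.
Oxidase +: all 4 remaining candidates are consistent.
Nitrate +: all 4 remaining candidates are consistent.
urea hydrolysis +: excludes Eikenella corrodens, Pasteurella multocida — 2 left.
Two candidates remain: Haemophilus influenzae and Haemophilus parainfluenzae.
  DNase: − vs − — same for both, does not separate.
  Esculin: − vs − — same for both, does not separate.
  requires X and V factors: Haemophilus influenzae +, Haemophilus parainfluenzae − — discriminates.

requires X and V factors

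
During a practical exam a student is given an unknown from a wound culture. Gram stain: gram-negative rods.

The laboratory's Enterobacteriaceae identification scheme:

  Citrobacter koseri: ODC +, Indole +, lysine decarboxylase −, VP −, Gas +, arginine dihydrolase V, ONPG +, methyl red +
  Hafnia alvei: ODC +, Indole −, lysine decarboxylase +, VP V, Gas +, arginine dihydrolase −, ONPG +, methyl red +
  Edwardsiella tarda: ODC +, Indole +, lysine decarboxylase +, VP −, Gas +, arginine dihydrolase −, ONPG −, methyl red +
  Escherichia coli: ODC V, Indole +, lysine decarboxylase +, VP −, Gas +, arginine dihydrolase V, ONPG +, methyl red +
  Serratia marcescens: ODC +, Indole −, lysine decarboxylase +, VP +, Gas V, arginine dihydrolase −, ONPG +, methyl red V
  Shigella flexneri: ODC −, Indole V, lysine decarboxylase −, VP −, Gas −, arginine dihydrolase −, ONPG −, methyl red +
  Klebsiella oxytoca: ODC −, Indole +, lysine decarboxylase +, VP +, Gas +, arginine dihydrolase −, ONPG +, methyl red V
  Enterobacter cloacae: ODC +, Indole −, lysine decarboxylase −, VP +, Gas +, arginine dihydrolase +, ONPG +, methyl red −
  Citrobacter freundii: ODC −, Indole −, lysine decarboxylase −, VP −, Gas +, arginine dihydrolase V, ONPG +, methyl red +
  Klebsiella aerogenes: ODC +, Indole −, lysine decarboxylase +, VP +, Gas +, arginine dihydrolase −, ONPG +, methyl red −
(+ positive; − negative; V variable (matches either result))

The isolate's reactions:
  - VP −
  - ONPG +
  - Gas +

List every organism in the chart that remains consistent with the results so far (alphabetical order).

Citrobacter freundii, Citrobacter koseri, Escherichia coli, Hafnia alvei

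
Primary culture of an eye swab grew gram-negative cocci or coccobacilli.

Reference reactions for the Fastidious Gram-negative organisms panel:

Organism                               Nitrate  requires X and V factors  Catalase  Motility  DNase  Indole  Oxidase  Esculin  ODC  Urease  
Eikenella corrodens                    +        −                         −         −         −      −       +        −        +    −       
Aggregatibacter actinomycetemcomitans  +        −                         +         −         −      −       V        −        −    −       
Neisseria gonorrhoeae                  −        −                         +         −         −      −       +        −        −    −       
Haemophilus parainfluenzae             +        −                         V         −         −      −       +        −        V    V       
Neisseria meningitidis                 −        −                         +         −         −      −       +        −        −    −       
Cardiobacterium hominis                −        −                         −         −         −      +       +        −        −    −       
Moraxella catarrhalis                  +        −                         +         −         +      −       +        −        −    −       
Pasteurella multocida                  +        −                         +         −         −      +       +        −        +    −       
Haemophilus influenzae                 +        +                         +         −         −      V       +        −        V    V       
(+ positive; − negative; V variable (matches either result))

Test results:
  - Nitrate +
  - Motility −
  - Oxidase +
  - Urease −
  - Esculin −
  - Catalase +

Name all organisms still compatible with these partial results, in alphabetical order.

Oxidase +: all 9 remaining candidates are consistent.
Esculin −: all 9 remaining candidates are consistent.
Motility −: all 9 remaining candidates are consistent.
Urease −: all 9 remaining candidates are consistent.
Nitrate +: excludes Neisseria gonorrhoeae, Neisseria meningitidis, Cardiobacterium hominis — 6 left.
Catalase +: excludes Eikenella corrodens — 5 left.

Aggregatibacter actinomycetemcomitans, Haemophilus influenzae, Haemophilus parainfluenzae, Moraxella catarrhalis, Pasteurella multocida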